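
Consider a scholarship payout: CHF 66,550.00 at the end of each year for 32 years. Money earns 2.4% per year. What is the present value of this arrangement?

CHF 1,474,726.83

This is an ordinary annuity: 32 payments of CHF 66,550.00 at the end of each year.
Periodic rate r = 0.024 per year.
PV = PMT × [(1 − (1+r)^−n)/r] = 66,550 × [1 − (1+r)^−32] / r = CHF 1,474,726.83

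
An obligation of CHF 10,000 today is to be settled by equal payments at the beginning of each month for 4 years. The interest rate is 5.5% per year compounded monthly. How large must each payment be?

CHF 231.50

Level annuity due; solve PV = PMT × [(1 − (1+r)^−n)/r] × (1+r) for PMT.
Periodic rate r = 0.055/12 per month; n is counted in months.
With n = 48: PMT = 10,000 / ([(1 − (1+r)^−n)/r] × (1+r)) = CHF 231.50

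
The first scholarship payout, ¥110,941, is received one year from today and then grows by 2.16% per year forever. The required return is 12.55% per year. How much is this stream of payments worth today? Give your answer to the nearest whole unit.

Periodic rate r = 0.1255 per year.
Growing perpetuity (Gordon): PV = PMT₁ / (r − g) = 110,941 / (r − 0.0216) = ¥1,067,767.

¥1,067,767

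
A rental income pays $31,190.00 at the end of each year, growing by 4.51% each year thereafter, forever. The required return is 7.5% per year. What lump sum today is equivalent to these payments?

$1,043,143.81

Periodic rate r = 0.075 per year.
Growing perpetuity (Gordon): PV = PMT₁ / (r − g) = 31,190 / (r − 0.0451) = $1,043,143.81.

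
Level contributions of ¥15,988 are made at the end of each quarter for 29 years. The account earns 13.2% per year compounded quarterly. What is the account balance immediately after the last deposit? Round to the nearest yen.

¥20,452,662

This is an ordinary annuity: 116 deposits of ¥15,988 at the end of each quarter.
Periodic rate r = 0.132/4 per quarter; n is counted in quarters.
FV = PMT × [((1+r)^n − 1)/r] = 15,988 × [(1+r)^116 − 1] / r = ¥20,452,662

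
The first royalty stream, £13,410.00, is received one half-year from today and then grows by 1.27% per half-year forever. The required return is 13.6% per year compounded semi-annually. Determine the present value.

£242,495.48

Periodic rate r = 0.136/2 per half-year.
Growing perpetuity (Gordon): PV = PMT₁ / (r − g) = 13,410 / (r − 0.0127) = £242,495.48.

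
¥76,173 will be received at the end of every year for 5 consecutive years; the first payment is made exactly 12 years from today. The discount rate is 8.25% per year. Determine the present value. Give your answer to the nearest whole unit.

¥126,330

Ordinary annuity of 5 payments, first payment at period 12.
Periodic rate r = 0.0825 per year.
The ordinary-annuity PV formula values the stream one period before the first payment (period 11); discount that back 11 periods:
PV₀ = 76,173 × [1 − (1+r)^−5] / r × (1+r)^−11 = ¥126,330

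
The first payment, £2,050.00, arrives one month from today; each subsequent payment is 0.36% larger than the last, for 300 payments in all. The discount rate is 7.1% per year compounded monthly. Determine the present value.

Periodic rate r = 0.071/12 per month; n is counted in months.
Growing ordinary annuity: PV = PMT₁ × [1 − ((1+g)/(1+r))^n] / (r − g) = 2,050 × [1 − ((1+0.0036)/(1+r))^300] / (r − 0.0036) = £441,809.24.

£441,809.24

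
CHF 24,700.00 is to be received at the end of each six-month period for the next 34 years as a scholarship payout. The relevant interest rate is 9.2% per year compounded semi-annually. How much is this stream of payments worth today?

This is an ordinary annuity: 68 payments of CHF 24,700.00 at the end of each six-month period.
Periodic rate r = 0.092/2 per half-year; n is counted in half-years.
PV = PMT × [(1 − (1+r)^−n)/r] = 24,700 × [1 − (1+r)^−68] / r = CHF 511,734.23

CHF 511,734.23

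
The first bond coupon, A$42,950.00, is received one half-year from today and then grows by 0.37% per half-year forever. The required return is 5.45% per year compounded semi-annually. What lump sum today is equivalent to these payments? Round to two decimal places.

Periodic rate r = 0.0545/2 per half-year.
Growing perpetuity (Gordon): PV = PMT₁ / (r − g) = 42,950 / (r − 0.0037) = A$1,823,779.19.

A$1,823,779.19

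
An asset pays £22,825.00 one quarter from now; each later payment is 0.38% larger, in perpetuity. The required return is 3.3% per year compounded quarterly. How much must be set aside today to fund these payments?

£5,129,213.48

Periodic rate r = 0.033/4 per quarter.
Growing perpetuity (Gordon): PV = PMT₁ / (r − g) = 22,825 / (r − 0.0038) = £5,129,213.48.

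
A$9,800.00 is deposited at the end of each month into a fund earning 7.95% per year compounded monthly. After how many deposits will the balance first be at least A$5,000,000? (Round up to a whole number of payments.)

224 payments

Periodic rate r = 0.0795/12 per month; n is counted in months.
Ordinary annuity FV: 5,000,000 = 9,800 × [((1+r)^n − 1)/r].
(1+r)^n = 1 + 5,000,000 × r / 9,800, so n = ln(1 + 5,000,000·r/9,800) / ln(1+r) = 223.69.
Round up to a whole number of payments: n = 224.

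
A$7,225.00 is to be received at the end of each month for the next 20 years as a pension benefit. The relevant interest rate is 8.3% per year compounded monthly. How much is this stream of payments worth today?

This is an ordinary annuity: 240 payments of A$7,225.00 at the end of each month.
Periodic rate r = 0.083/12 per month; n is counted in months.
PV = PMT × [(1 − (1+r)^−n)/r] = 7,225 × [1 − (1+r)^−240] / r = A$844,825.02

A$844,825.02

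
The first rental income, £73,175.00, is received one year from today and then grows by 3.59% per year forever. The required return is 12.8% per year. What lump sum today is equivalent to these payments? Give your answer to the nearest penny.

Periodic rate r = 0.128 per year.
Growing perpetuity (Gordon): PV = PMT₁ / (r − g) = 73,175 / (r − 0.0359) = £794,516.83.

£794,516.83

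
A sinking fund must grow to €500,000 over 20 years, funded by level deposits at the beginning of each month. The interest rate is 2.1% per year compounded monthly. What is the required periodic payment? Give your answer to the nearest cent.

€1,675.23

Level annuity due; solve FV = PMT × [((1+r)^n − 1)/r] × (1+r) for PMT.
Periodic rate r = 0.021/12 per month; n is counted in months.
With n = 240: PMT = 500,000 / ([((1+r)^n − 1)/r] × (1+r)) = €1,675.23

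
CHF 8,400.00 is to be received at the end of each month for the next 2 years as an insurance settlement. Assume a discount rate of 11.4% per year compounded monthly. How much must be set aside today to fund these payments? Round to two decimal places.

CHF 179,511.09

This is an ordinary annuity: 24 payments of CHF 8,400.00 at the end of each month.
Periodic rate r = 0.114/12 per month; n is counted in months.
PV = PMT × [(1 − (1+r)^−n)/r] = 8,400 × [1 − (1+r)^−24] / r = CHF 179,511.09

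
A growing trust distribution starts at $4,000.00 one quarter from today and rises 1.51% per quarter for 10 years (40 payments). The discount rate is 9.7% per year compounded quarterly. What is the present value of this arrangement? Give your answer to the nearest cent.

Periodic rate r = 0.097/4 per quarter; n is counted in quarters.
Growing ordinary annuity: PV = PMT₁ × [1 − ((1+g)/(1+r))^n] / (r − g) = 4,000 × [1 − ((1+0.0151)/(1+r))^40] / (r − 0.0151) = $131,839.98.

$131,839.98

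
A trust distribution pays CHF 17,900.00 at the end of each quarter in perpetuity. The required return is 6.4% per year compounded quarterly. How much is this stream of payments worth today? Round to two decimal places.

CHF 1,118,750.00

Periodic rate r = 0.064/4 per quarter.
Level perpetuity: PV = PMT / r = 17,900 / (0.064/4) = CHF 1,118,750.00.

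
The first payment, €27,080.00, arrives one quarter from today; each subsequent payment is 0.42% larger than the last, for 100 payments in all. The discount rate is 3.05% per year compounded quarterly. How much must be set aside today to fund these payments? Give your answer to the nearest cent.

Periodic rate r = 0.0305/4 per quarter; n is counted in quarters.
Growing ordinary annuity: PV = PMT₁ × [1 − ((1+g)/(1+r))^n] / (r − g) = 27,080 × [1 − ((1+0.0042)/(1+r))^100] / (r − 0.0042) = €2,281,649.06.

€2,281,649.06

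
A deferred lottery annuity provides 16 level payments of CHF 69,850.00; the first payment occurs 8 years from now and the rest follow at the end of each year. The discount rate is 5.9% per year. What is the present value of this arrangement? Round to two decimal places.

Ordinary annuity of 16 payments, first payment at period 8.
Periodic rate r = 0.059 per year.
The ordinary-annuity PV formula values the stream one period before the first payment (period 7); discount that back 7 periods:
PV₀ = 69,850 × [1 − (1+r)^−16] / r × (1+r)^−7 = CHF 475,836.00

CHF 475,836.00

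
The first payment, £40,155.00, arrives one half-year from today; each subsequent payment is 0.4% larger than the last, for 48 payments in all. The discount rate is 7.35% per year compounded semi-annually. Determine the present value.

Periodic rate r = 0.0735/2 per half-year; n is counted in half-years.
Growing ordinary annuity: PV = PMT₁ × [1 − ((1+g)/(1+r))^n] / (r − g) = 40,155 × [1 − ((1+0.004)/(1+r))^48] / (r − 0.004) = £963,447.79.

£963,447.79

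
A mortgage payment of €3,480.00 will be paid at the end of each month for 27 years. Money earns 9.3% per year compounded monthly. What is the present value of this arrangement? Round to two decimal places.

€412,222.06

This is an ordinary annuity: 324 payments of €3,480.00 at the end of each month.
Periodic rate r = 0.093/12 per month; n is counted in months.
PV = PMT × [(1 − (1+r)^−n)/r] = 3,480 × [1 − (1+r)^−324] / r = €412,222.06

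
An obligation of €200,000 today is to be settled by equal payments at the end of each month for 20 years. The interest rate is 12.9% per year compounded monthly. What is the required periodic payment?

€2,328.92

Level ordinary annuity; solve PV = PMT × [(1 − (1+r)^−n)/r] for PMT.
Periodic rate r = 0.129/12 per month; n is counted in months.
With n = 240: PMT = 200,000 / ([(1 − (1+r)^−n)/r]) = €2,328.92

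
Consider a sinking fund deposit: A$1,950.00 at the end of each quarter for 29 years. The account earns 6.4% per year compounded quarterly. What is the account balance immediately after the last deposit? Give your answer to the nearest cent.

A$646,520.39

This is an ordinary annuity: 116 deposits of A$1,950.00 at the end of each quarter.
Periodic rate r = 0.064/4 per quarter; n is counted in quarters.
FV = PMT × [((1+r)^n − 1)/r] = 1,950 × [(1+r)^116 − 1] / r = A$646,520.39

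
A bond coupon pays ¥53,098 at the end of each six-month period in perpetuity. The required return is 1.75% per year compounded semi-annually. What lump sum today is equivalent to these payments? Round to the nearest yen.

Periodic rate r = 0.0175/2 per half-year.
Level perpetuity: PV = PMT / r = 53,098 / (0.0175/2) = ¥6,068,343.

¥6,068,343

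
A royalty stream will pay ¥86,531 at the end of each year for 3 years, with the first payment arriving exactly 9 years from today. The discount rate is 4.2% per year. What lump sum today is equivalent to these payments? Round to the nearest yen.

¥172,132

Ordinary annuity of 3 payments, first payment at period 9.
Periodic rate r = 0.042 per year.
The ordinary-annuity PV formula values the stream one period before the first payment (period 8); discount that back 8 periods:
PV₀ = 86,531 × [1 − (1+r)^−3] / r × (1+r)^−8 = ¥172,132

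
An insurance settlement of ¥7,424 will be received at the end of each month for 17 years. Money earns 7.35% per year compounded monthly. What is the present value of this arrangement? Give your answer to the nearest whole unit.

This is an ordinary annuity: 204 payments of ¥7,424 at the end of each month.
Periodic rate r = 0.0735/12 per month; n is counted in months.
PV = PMT × [(1 − (1+r)^−n)/r] = 7,424 × [1 − (1+r)^−204] / r = ¥863,314

¥863,314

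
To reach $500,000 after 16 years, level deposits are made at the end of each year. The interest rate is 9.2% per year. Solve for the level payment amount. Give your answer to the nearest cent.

$14,894.04

Level ordinary annuity; solve FV = PMT × [((1+r)^n − 1)/r] for PMT.
Periodic rate r = 0.092 per year.
With n = 16: PMT = 500,000 / ([((1+r)^n − 1)/r]) = $14,894.04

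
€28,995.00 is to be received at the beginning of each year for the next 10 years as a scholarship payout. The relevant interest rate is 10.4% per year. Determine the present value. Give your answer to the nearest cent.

€193,355.64

This is an annuity due: 10 payments of €28,995.00 at the beginning of each year.
Periodic rate r = 0.104 per year.
PV = PMT × [(1 − (1+r)^−n)/r] × (1+r) = 28,995 × [1 − (1+r)^−10] / r × (1+r) = €193,355.64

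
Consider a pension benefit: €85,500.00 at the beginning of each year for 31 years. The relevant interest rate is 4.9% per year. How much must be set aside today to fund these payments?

€1,414,960.75

This is an annuity due: 31 payments of €85,500.00 at the beginning of each year.
Periodic rate r = 0.049 per year.
PV = PMT × [(1 − (1+r)^−n)/r] × (1+r) = 85,500 × [1 − (1+r)^−31] / r × (1+r) = €1,414,960.75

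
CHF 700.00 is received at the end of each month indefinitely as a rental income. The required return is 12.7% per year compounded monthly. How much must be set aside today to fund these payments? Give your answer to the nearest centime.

Periodic rate r = 0.127/12 per month.
Level perpetuity: PV = PMT / r = 700 / (0.127/12) = CHF 66,141.73.

CHF 66,141.73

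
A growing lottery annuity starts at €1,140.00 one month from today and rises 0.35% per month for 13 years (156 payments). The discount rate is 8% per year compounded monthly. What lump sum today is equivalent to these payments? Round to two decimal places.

€139,785.50

Periodic rate r = 0.08/12 per month; n is counted in months.
Growing ordinary annuity: PV = PMT₁ × [1 − ((1+g)/(1+r))^n] / (r − g) = 1,140 × [1 − ((1+0.0035)/(1+r))^156] / (r − 0.0035) = €139,785.50.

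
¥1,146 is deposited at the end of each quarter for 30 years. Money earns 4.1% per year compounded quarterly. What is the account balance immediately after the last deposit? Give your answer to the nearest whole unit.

This is an ordinary annuity: 120 deposits of ¥1,146 at the end of each quarter.
Periodic rate r = 0.041/4 per quarter; n is counted in quarters.
FV = PMT × [((1+r)^n − 1)/r] = 1,146 × [(1+r)^120 − 1] / r = ¥268,318

¥268,318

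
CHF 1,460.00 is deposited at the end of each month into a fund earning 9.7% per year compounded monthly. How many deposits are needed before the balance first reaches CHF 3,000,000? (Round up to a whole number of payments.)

Periodic rate r = 0.097/12 per month; n is counted in months.
Ordinary annuity FV: 3,000,000 = 1,460 × [((1+r)^n − 1)/r].
(1+r)^n = 1 + 3,000,000 × r / 1,460, so n = ln(1 + 3,000,000·r/1,460) / ln(1+r) = 356.29.
Round up to a whole number of payments: n = 357.

357 payments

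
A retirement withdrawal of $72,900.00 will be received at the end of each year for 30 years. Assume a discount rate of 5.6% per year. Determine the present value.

$1,047,909.53

This is an ordinary annuity: 30 payments of $72,900.00 at the end of each year.
Periodic rate r = 0.056 per year.
PV = PMT × [(1 − (1+r)^−n)/r] = 72,900 × [1 − (1+r)^−30] / r = $1,047,909.53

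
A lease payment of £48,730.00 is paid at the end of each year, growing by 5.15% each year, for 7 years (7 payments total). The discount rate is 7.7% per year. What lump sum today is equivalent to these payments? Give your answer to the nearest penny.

Periodic rate r = 0.077 per year.
Growing ordinary annuity: PV = PMT₁ × [1 − ((1+g)/(1+r))^n] / (r − g) = 48,730 × [1 − ((1+0.0515)/(1+r))^7] / (r − 0.0515) = £295,092.42.

£295,092.42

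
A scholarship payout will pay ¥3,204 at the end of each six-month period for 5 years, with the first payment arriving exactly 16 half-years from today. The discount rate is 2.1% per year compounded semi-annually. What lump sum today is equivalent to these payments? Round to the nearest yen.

¥25,876

Ordinary annuity of 10 payments, first payment at period 16.
Periodic rate r = 0.021/2 per half-year; n is counted in half-years.
The ordinary-annuity PV formula values the stream one period before the first payment (period 15); discount that back 15 periods:
PV₀ = 3,204 × [1 − (1+r)^−10] / r × (1+r)^−15 = ¥25,876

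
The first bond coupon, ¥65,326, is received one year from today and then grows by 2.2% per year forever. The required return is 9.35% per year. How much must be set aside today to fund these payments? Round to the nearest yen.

Periodic rate r = 0.0935 per year.
Growing perpetuity (Gordon): PV = PMT₁ / (r − g) = 65,326 / (r − 0.022) = ¥913,650.

¥913,650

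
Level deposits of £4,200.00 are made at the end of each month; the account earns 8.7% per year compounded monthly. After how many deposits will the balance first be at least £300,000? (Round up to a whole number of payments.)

Periodic rate r = 0.087/12 per month; n is counted in months.
Ordinary annuity FV: 300,000 = 4,200 × [((1+r)^n − 1)/r].
(1+r)^n = 1 + 300,000 × r / 4,200, so n = ln(1 + 300,000·r/4,200) / ln(1+r) = 57.77.
Round up to a whole number of payments: n = 58.

58 payments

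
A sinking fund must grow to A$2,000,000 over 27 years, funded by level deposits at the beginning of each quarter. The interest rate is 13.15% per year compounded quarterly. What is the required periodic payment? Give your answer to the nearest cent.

A$1,995.70

Level annuity due; solve FV = PMT × [((1+r)^n − 1)/r] × (1+r) for PMT.
Periodic rate r = 0.1315/4 per quarter; n is counted in quarters.
With n = 108: PMT = 2,000,000 / ([((1+r)^n − 1)/r] × (1+r)) = A$1,995.70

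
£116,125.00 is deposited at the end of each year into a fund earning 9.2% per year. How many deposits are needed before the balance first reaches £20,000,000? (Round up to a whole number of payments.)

Periodic rate r = 0.092 per year.
Ordinary annuity FV: 20,000,000 = 116,125 × [((1+r)^n − 1)/r].
(1+r)^n = 1 + 20,000,000 × r / 116,125, so n = ln(1 + 20,000,000·r/116,125) / ln(1+r) = 32.09.
Round up to a whole number of payments: n = 33.

33 payments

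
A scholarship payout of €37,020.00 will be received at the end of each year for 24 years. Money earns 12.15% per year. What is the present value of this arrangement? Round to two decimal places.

€285,252.20

This is an ordinary annuity: 24 payments of €37,020.00 at the end of each year.
Periodic rate r = 0.1215 per year.
PV = PMT × [(1 − (1+r)^−n)/r] = 37,020 × [1 − (1+r)^−24] / r = €285,252.20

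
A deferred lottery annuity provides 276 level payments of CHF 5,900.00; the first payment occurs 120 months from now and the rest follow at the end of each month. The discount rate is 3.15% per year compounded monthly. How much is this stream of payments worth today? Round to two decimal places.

CHF 847,270.69

Ordinary annuity of 276 payments, first payment at period 120.
Periodic rate r = 0.0315/12 per month; n is counted in months.
The ordinary-annuity PV formula values the stream one period before the first payment (period 119); discount that back 119 periods:
PV₀ = 5,900 × [1 − (1+r)^−276] / r × (1+r)^−119 = CHF 847,270.69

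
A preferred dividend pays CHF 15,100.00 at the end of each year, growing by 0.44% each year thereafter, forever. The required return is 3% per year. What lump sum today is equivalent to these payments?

CHF 589,843.75

Periodic rate r = 0.03 per year.
Growing perpetuity (Gordon): PV = PMT₁ / (r − g) = 15,100 / (r − 0.0044) = CHF 589,843.75.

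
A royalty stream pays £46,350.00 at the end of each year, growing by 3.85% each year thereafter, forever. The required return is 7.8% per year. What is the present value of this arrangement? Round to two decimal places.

£1,173,417.72

Periodic rate r = 0.078 per year.
Growing perpetuity (Gordon): PV = PMT₁ / (r − g) = 46,350 / (r − 0.0385) = £1,173,417.72.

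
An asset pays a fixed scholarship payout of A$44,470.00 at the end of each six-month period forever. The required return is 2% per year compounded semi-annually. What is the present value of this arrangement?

A$4,447,000.00

Periodic rate r = 0.02/2 per half-year.
Level perpetuity: PV = PMT / r = 44,470 / (0.02/2) = A$4,447,000.00.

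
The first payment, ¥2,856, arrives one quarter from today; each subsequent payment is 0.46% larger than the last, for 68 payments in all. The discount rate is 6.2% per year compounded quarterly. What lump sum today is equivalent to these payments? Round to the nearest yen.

Periodic rate r = 0.062/4 per quarter; n is counted in quarters.
Growing ordinary annuity: PV = PMT₁ × [1 − ((1+g)/(1+r))^n] / (r − g) = 2,856 × [1 − ((1+0.0046)/(1+r))^68] / (r − 0.0046) = ¥136,232.

¥136,232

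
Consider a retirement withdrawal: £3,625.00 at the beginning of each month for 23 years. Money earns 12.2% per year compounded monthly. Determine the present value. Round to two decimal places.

£338,100.03

This is an annuity due: 276 payments of £3,625.00 at the beginning of each month.
Periodic rate r = 0.122/12 per month; n is counted in months.
PV = PMT × [(1 − (1+r)^−n)/r] × (1+r) = 3,625 × [1 − (1+r)^−276] / r × (1+r) = £338,100.03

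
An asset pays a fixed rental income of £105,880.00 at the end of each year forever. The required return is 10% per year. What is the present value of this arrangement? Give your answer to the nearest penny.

Periodic rate r = 0.1 per year.
Level perpetuity: PV = PMT / r = 105,880 / (0.1) = £1,058,800.00.

£1,058,800.00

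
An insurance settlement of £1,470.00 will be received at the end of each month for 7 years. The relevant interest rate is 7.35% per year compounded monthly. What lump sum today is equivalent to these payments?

This is an ordinary annuity: 84 payments of £1,470.00 at the end of each month.
Periodic rate r = 0.0735/12 per month; n is counted in months.
PV = PMT × [(1 − (1+r)^−n)/r] = 1,470 × [1 − (1+r)^−84] / r = £96,302.82

£96,302.82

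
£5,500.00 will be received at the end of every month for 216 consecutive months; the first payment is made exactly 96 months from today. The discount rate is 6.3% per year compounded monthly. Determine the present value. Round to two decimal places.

£431,466.41

Ordinary annuity of 216 payments, first payment at period 96.
Periodic rate r = 0.063/12 per month; n is counted in months.
The ordinary-annuity PV formula values the stream one period before the first payment (period 95); discount that back 95 periods:
PV₀ = 5,500 × [1 − (1+r)^−216] / r × (1+r)^−95 = £431,466.41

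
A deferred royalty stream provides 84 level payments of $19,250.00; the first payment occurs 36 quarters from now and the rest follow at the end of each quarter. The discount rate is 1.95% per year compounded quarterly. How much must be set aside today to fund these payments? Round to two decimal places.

$1,116,971.01

Ordinary annuity of 84 payments, first payment at period 36.
Periodic rate r = 0.0195/4 per quarter; n is counted in quarters.
The ordinary-annuity PV formula values the stream one period before the first payment (period 35); discount that back 35 periods:
PV₀ = 19,250 × [1 − (1+r)^−84] / r × (1+r)^−35 = $1,116,971.01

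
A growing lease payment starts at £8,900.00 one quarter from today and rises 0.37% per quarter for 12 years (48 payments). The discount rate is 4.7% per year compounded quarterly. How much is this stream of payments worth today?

£352,116.08

Periodic rate r = 0.047/4 per quarter; n is counted in quarters.
Growing ordinary annuity: PV = PMT₁ × [1 − ((1+g)/(1+r))^n] / (r − g) = 8,900 × [1 − ((1+0.0037)/(1+r))^48] / (r − 0.0037) = £352,116.08.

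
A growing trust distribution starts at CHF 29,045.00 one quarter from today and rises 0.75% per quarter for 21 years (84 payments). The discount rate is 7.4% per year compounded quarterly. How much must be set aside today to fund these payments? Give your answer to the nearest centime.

Periodic rate r = 0.074/4 per quarter; n is counted in quarters.
Growing ordinary annuity: PV = PMT₁ × [1 − ((1+g)/(1+r))^n] / (r − g) = 29,045 × [1 − ((1+0.0075)/(1+r))^84] / (r − 0.0075) = CHF 1,579,891.48.

CHF 1,579,891.48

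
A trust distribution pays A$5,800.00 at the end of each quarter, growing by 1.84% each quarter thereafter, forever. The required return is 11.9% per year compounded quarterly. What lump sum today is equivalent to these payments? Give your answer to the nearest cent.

Periodic rate r = 0.119/4 per quarter.
Growing perpetuity (Gordon): PV = PMT₁ / (r − g) = 5,800 / (r − 0.0184) = A$511,013.22.

A$511,013.22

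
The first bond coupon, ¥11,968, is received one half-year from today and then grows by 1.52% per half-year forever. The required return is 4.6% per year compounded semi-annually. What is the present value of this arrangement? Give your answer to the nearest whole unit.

¥1,534,359

Periodic rate r = 0.046/2 per half-year.
Growing perpetuity (Gordon): PV = PMT₁ / (r − g) = 11,968 / (r − 0.0152) = ¥1,534,359.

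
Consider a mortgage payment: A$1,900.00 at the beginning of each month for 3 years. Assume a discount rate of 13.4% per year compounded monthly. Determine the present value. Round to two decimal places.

A$56,694.90

This is an annuity due: 36 payments of A$1,900.00 at the beginning of each month.
Periodic rate r = 0.134/12 per month; n is counted in months.
PV = PMT × [(1 − (1+r)^−n)/r] × (1+r) = 1,900 × [1 − (1+r)^−36] / r × (1+r) = A$56,694.90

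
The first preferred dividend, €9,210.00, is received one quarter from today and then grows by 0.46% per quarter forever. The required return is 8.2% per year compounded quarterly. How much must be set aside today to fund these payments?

Periodic rate r = 0.082/4 per quarter.
Growing perpetuity (Gordon): PV = PMT₁ / (r − g) = 9,210 / (r − 0.0046) = €579,245.28.

€579,245.28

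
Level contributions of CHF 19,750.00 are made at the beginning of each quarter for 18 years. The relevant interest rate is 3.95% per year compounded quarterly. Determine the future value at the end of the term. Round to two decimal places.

This is an annuity due: 72 deposits of CHF 19,750.00 at the beginning of each quarter.
Periodic rate r = 0.0395/4 per quarter; n is counted in quarters.
FV = PMT × [((1+r)^n − 1)/r] × (1+r) = 19,750 × [(1+r)^72 − 1] / r × (1+r) = CHF 2,078,197.01

CHF 2,078,197.01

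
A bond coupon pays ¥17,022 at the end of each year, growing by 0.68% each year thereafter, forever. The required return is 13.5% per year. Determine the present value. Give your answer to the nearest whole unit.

¥132,777

Periodic rate r = 0.135 per year.
Growing perpetuity (Gordon): PV = PMT₁ / (r − g) = 17,022 / (r − 0.0068) = ¥132,777.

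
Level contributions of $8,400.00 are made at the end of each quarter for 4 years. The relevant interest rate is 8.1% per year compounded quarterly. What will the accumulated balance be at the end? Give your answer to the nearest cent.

This is an ordinary annuity: 16 deposits of $8,400.00 at the end of each quarter.
Periodic rate r = 0.081/4 per quarter; n is counted in quarters.
FV = PMT × [((1+r)^n − 1)/r] = 8,400 × [(1+r)^16 − 1] / r = $156,874.29

$156,874.29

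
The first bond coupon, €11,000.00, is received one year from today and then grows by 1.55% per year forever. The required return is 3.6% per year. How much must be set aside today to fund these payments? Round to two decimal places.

€536,585.37

Periodic rate r = 0.036 per year.
Growing perpetuity (Gordon): PV = PMT₁ / (r − g) = 11,000 / (r − 0.0155) = €536,585.37.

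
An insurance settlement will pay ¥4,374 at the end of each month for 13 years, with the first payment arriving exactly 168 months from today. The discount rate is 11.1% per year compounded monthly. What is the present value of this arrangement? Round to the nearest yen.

Ordinary annuity of 156 payments, first payment at period 168.
Periodic rate r = 0.111/12 per month; n is counted in months.
The ordinary-annuity PV formula values the stream one period before the first payment (period 167); discount that back 167 periods:
PV₀ = 4,374 × [1 − (1+r)^−156] / r × (1+r)^−167 = ¥77,450

¥77,450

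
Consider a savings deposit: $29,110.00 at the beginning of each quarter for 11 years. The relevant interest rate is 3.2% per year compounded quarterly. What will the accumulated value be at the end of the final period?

This is an annuity due: 44 deposits of $29,110.00 at the beginning of each quarter.
Periodic rate r = 0.032/4 per quarter; n is counted in quarters.
FV = PMT × [((1+r)^n − 1)/r] × (1+r) = 29,110 × [(1+r)^44 − 1] / r × (1+r) = $1,540,202.21

$1,540,202.21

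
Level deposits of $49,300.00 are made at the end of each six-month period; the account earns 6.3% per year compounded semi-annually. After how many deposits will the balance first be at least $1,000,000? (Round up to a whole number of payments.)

Periodic rate r = 0.063/2 per half-year; n is counted in half-years.
Ordinary annuity FV: 1,000,000 = 49,300 × [((1+r)^n − 1)/r].
(1+r)^n = 1 + 1,000,000 × r / 49,300, so n = ln(1 + 1,000,000·r/49,300) / ln(1+r) = 15.93.
Round up to a whole number of payments: n = 16.

16 payments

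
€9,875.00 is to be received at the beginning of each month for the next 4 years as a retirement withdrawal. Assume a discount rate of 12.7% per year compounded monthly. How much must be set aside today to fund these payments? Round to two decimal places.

This is an annuity due: 48 payments of €9,875.00 at the beginning of each month.
Periodic rate r = 0.127/12 per month; n is counted in months.
PV = PMT × [(1 − (1+r)^−n)/r] × (1+r) = 9,875 × [1 − (1+r)^−48] / r × (1+r) = €374,060.91

€374,060.91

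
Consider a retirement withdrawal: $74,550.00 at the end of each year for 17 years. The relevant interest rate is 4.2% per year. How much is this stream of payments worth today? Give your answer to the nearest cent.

This is an ordinary annuity: 17 payments of $74,550.00 at the end of each year.
Periodic rate r = 0.042 per year.
PV = PMT × [(1 − (1+r)^−n)/r] = 74,550 × [1 − (1+r)^−17] / r = $893,043.56

$893,043.56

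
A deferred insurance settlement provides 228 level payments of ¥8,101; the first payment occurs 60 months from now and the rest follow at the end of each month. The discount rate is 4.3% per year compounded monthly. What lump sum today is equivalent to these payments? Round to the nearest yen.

Ordinary annuity of 228 payments, first payment at period 60.
Periodic rate r = 0.043/12 per month; n is counted in months.
The ordinary-annuity PV formula values the stream one period before the first payment (period 59); discount that back 59 periods:
PV₀ = 8,101 × [1 − (1+r)^−228] / r × (1+r)^−59 = ¥1,020,753

¥1,020,753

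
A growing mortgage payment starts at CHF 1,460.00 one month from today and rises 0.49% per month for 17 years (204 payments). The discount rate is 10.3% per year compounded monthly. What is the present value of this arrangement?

CHF 208,462.31

Periodic rate r = 0.103/12 per month; n is counted in months.
Growing ordinary annuity: PV = PMT₁ × [1 − ((1+g)/(1+r))^n] / (r − g) = 1,460 × [1 − ((1+0.0049)/(1+r))^204] / (r − 0.0049) = CHF 208,462.31.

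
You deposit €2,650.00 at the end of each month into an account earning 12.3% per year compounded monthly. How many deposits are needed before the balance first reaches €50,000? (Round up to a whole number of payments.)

Periodic rate r = 0.123/12 per month; n is counted in months.
Ordinary annuity FV: 50,000 = 2,650 × [((1+r)^n − 1)/r].
(1+r)^n = 1 + 50,000 × r / 2,650, so n = ln(1 + 50,000·r/2,650) / ln(1+r) = 17.34.
Round up to a whole number of payments: n = 18.

18 payments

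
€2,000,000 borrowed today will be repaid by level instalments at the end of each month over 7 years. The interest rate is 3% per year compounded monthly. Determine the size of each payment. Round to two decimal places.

€26,426.60

Level ordinary annuity; solve PV = PMT × [(1 − (1+r)^−n)/r] for PMT.
Periodic rate r = 0.03/12 per month; n is counted in months.
With n = 84: PMT = 2,000,000 / ([(1 − (1+r)^−n)/r]) = €26,426.60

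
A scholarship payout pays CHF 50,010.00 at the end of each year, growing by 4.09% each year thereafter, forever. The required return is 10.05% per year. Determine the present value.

CHF 839,093.96

Periodic rate r = 0.1005 per year.
Growing perpetuity (Gordon): PV = PMT₁ / (r − g) = 50,010 / (r − 0.0409) = CHF 839,093.96.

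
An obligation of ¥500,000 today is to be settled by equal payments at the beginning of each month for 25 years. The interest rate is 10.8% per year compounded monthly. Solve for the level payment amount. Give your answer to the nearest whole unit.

¥4,785

Level annuity due; solve PV = PMT × [(1 − (1+r)^−n)/r] × (1+r) for PMT.
Periodic rate r = 0.108/12 per month; n is counted in months.
With n = 300: PMT = 500,000 / ([(1 − (1+r)^−n)/r] × (1+r)) = ¥4,785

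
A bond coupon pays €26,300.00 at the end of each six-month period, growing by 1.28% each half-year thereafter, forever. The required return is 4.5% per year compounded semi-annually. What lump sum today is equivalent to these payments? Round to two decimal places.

€2,711,340.21

Periodic rate r = 0.045/2 per half-year.
Growing perpetuity (Gordon): PV = PMT₁ / (r − g) = 26,300 / (r − 0.0128) = €2,711,340.21.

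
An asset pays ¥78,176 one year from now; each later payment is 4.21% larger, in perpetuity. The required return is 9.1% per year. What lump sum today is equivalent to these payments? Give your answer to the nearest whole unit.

Periodic rate r = 0.091 per year.
Growing perpetuity (Gordon): PV = PMT₁ / (r − g) = 78,176 / (r − 0.0421) = ¥1,598,691.

¥1,598,691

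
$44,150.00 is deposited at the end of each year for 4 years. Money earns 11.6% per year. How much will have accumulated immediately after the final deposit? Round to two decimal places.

$209,773.64

This is an ordinary annuity: 4 deposits of $44,150.00 at the end of each year.
Periodic rate r = 0.116 per year.
FV = PMT × [((1+r)^n − 1)/r] = 44,150 × [(1+r)^4 − 1] / r = $209,773.64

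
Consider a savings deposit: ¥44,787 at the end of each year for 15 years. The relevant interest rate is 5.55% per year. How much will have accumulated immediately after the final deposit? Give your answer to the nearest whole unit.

This is an ordinary annuity: 15 deposits of ¥44,787 at the end of each year.
Periodic rate r = 0.0555 per year.
FV = PMT × [((1+r)^n − 1)/r] = 44,787 × [(1+r)^15 − 1] / r = ¥1,007,425

¥1,007,425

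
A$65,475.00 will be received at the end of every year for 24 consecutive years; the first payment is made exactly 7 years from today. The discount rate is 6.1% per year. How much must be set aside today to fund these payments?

A$570,737.55

Ordinary annuity of 24 payments, first payment at period 7.
Periodic rate r = 0.061 per year.
The ordinary-annuity PV formula values the stream one period before the first payment (period 6); discount that back 6 periods:
PV₀ = 65,475 × [1 − (1+r)^−24] / r × (1+r)^−6 = A$570,737.55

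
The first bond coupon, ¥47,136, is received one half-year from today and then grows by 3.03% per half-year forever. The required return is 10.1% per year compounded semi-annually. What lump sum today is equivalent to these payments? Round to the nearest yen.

¥2,333,465

Periodic rate r = 0.101/2 per half-year.
Growing perpetuity (Gordon): PV = PMT₁ / (r − g) = 47,136 / (r − 0.0303) = ¥2,333,465.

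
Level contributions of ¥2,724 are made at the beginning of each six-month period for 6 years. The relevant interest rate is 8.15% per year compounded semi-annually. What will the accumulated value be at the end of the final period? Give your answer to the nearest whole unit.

This is an annuity due: 12 deposits of ¥2,724 at the beginning of each six-month period.
Periodic rate r = 0.0815/2 per half-year; n is counted in half-years.
FV = PMT × [((1+r)^n − 1)/r] × (1+r) = 2,724 × [(1+r)^12 − 1] / r × (1+r) = ¥42,782

¥42,782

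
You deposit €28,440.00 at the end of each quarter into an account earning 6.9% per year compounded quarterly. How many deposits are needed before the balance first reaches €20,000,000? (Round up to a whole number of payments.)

Periodic rate r = 0.069/4 per quarter; n is counted in quarters.
Ordinary annuity FV: 20,000,000 = 28,440 × [((1+r)^n − 1)/r].
(1+r)^n = 1 + 20,000,000 × r / 28,440, so n = ln(1 + 20,000,000·r/28,440) / ln(1+r) = 150.56.
Round up to a whole number of payments: n = 151.

151 payments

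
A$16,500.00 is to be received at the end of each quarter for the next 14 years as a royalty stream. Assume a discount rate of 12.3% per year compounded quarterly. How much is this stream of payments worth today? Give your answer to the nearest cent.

A$438,172.57

This is an ordinary annuity: 56 payments of A$16,500.00 at the end of each quarter.
Periodic rate r = 0.123/4 per quarter; n is counted in quarters.
PV = PMT × [(1 − (1+r)^−n)/r] = 16,500 × [1 − (1+r)^−56] / r = A$438,172.57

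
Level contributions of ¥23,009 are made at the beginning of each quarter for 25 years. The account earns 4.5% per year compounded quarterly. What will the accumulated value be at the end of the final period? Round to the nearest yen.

¥4,262,527

This is an annuity due: 100 deposits of ¥23,009 at the beginning of each quarter.
Periodic rate r = 0.045/4 per quarter; n is counted in quarters.
FV = PMT × [((1+r)^n − 1)/r] × (1+r) = 23,009 × [(1+r)^100 − 1] / r × (1+r) = ¥4,262,527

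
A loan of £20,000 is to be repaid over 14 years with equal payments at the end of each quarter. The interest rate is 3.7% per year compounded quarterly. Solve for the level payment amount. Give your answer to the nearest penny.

£459.21

Level ordinary annuity; solve PV = PMT × [(1 − (1+r)^−n)/r] for PMT.
Periodic rate r = 0.037/4 per quarter; n is counted in quarters.
With n = 56: PMT = 20,000 / ([(1 − (1+r)^−n)/r]) = £459.21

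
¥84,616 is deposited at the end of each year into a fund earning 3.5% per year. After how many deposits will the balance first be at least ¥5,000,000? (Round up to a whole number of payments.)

33 payments

Periodic rate r = 0.035 per year.
Ordinary annuity FV: 5,000,000 = 84,616 × [((1+r)^n − 1)/r].
(1+r)^n = 1 + 5,000,000 × r / 84,616, so n = ln(1 + 5,000,000·r/84,616) / ln(1+r) = 32.59.
Round up to a whole number of payments: n = 33.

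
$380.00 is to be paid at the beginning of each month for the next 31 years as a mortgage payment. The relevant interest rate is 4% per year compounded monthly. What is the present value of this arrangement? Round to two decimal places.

$81,211.91

This is an annuity due: 372 payments of $380.00 at the beginning of each month.
Periodic rate r = 0.04/12 per month; n is counted in months.
PV = PMT × [(1 − (1+r)^−n)/r] × (1+r) = 380 × [1 − (1+r)^−372] / r × (1+r) = $81,211.91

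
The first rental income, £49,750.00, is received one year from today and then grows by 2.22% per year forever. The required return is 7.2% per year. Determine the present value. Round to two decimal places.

Periodic rate r = 0.072 per year.
Growing perpetuity (Gordon): PV = PMT₁ / (r − g) = 49,750 / (r − 0.0222) = £998,995.98.

£998,995.98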